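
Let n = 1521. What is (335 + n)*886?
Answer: 1644416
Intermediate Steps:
(335 + n)*886 = (335 + 1521)*886 = 1856*886 = 1644416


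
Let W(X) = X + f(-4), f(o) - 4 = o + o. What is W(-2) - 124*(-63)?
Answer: 7806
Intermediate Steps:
f(o) = 4 + 2*o (f(o) = 4 + (o + o) = 4 + 2*o)
W(X) = -4 + X (W(X) = X + (4 + 2*(-4)) = X + (4 - 8) = X - 4 = -4 + X)
W(-2) - 124*(-63) = (-4 - 2) - 124*(-63) = -6 + 7812 = 7806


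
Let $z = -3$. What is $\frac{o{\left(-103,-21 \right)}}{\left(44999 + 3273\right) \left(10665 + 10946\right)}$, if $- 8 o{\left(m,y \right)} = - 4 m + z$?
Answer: $- \frac{409}{8345649536} \approx -4.9008 \cdot 10^{-8}$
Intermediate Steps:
$o{\left(m,y \right)} = \frac{3}{8} + \frac{m}{2}$ ($o{\left(m,y \right)} = - \frac{- 4 m - 3}{8} = - \frac{-3 - 4 m}{8} = \frac{3}{8} + \frac{m}{2}$)
$\frac{o{\left(-103,-21 \right)}}{\left(44999 + 3273\right) \left(10665 + 10946\right)} = \frac{\frac{3}{8} + \frac{1}{2} \left(-103\right)}{\left(44999 + 3273\right) \left(10665 + 10946\right)} = \frac{\frac{3}{8} - \frac{103}{2}}{48272 \cdot 21611} = - \frac{409}{8 \cdot 1043206192} = \left(- \frac{409}{8}\right) \frac{1}{1043206192} = - \frac{409}{8345649536}$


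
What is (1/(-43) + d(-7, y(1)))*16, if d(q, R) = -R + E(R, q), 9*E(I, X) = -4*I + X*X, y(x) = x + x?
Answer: 15680/387 ≈ 40.517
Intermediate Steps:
y(x) = 2*x
E(I, X) = -4*I/9 + X²/9 (E(I, X) = (-4*I + X*X)/9 = (-4*I + X²)/9 = (X² - 4*I)/9 = -4*I/9 + X²/9)
d(q, R) = -13*R/9 + q²/9 (d(q, R) = -R + (-4*R/9 + q²/9) = -13*R/9 + q²/9)
(1/(-43) + d(-7, y(1)))*16 = (1/(-43) + (-26/9 + (⅑)*(-7)²))*16 = (-1/43 + (-13/9*2 + (⅑)*49))*16 = (-1/43 + (-26/9 + 49/9))*16 = (-1/43 + 23/9)*16 = (980/387)*16 = 15680/387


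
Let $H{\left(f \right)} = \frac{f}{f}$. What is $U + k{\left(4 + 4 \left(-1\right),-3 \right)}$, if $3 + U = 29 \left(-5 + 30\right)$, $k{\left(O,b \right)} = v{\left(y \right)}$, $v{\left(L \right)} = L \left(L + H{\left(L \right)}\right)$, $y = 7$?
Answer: $778$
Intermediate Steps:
$H{\left(f \right)} = 1$
$v{\left(L \right)} = L \left(1 + L\right)$ ($v{\left(L \right)} = L \left(L + 1\right) = L \left(1 + L\right)$)
$k{\left(O,b \right)} = 56$ ($k{\left(O,b \right)} = 7 \left(1 + 7\right) = 7 \cdot 8 = 56$)
$U = 722$ ($U = -3 + 29 \left(-5 + 30\right) = -3 + 29 \cdot 25 = -3 + 725 = 722$)
$U + k{\left(4 + 4 \left(-1\right),-3 \right)} = 722 + 56 = 778$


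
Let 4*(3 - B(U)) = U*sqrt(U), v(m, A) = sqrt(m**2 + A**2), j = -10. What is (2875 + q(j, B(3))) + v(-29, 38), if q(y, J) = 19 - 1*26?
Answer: 2868 + sqrt(2285) ≈ 2915.8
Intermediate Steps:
v(m, A) = sqrt(A**2 + m**2)
B(U) = 3 - U**(3/2)/4 (B(U) = 3 - U*sqrt(U)/4 = 3 - U**(3/2)/4)
q(y, J) = -7 (q(y, J) = 19 - 26 = -7)
(2875 + q(j, B(3))) + v(-29, 38) = (2875 - 7) + sqrt(38**2 + (-29)**2) = 2868 + sqrt(1444 + 841) = 2868 + sqrt(2285)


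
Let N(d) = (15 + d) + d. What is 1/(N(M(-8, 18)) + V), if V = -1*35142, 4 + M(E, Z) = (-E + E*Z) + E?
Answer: -1/35423 ≈ -2.8230e-5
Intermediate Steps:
M(E, Z) = -4 + E*Z (M(E, Z) = -4 + ((-E + E*Z) + E) = -4 + E*Z)
N(d) = 15 + 2*d
V = -35142
1/(N(M(-8, 18)) + V) = 1/((15 + 2*(-4 - 8*18)) - 35142) = 1/((15 + 2*(-4 - 144)) - 35142) = 1/((15 + 2*(-148)) - 35142) = 1/((15 - 296) - 35142) = 1/(-281 - 35142) = 1/(-35423) = -1/35423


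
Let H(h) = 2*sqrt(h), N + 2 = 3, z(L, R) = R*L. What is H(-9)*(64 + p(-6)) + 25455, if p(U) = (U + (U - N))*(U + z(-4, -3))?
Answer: 25455 - 84*I ≈ 25455.0 - 84.0*I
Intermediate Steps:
z(L, R) = L*R
N = 1 (N = -2 + 3 = 1)
p(U) = (-1 + 2*U)*(12 + U) (p(U) = (U + (U - 1*1))*(U - 4*(-3)) = (U + (U - 1))*(U + 12) = (U + (-1 + U))*(12 + U) = (-1 + 2*U)*(12 + U))
H(-9)*(64 + p(-6)) + 25455 = (2*sqrt(-9))*(64 + (-12 + 2*(-6)**2 + 23*(-6))) + 25455 = (2*(3*I))*(64 + (-12 + 2*36 - 138)) + 25455 = (6*I)*(64 + (-12 + 72 - 138)) + 25455 = (6*I)*(64 - 78) + 25455 = (6*I)*(-14) + 25455 = -84*I + 25455 = 25455 - 84*I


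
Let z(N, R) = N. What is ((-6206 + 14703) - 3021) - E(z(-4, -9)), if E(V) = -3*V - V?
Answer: 5460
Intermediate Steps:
E(V) = -4*V
((-6206 + 14703) - 3021) - E(z(-4, -9)) = ((-6206 + 14703) - 3021) - (-4)*(-4) = (8497 - 3021) - 1*16 = 5476 - 16 = 5460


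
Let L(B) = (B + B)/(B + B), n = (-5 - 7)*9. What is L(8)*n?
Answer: -108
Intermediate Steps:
n = -108 (n = -12*9 = -108)
L(B) = 1 (L(B) = (2*B)/((2*B)) = (2*B)*(1/(2*B)) = 1)
L(8)*n = 1*(-108) = -108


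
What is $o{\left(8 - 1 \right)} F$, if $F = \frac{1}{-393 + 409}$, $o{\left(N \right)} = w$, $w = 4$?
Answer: $\frac{1}{4} \approx 0.25$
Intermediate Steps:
$o{\left(N \right)} = 4$
$F = \frac{1}{16} \approx 0.0625$
$o{\left(8 - 1 \right)} F = 4 \cdot \frac{1}{16} = \frac{1}{4}$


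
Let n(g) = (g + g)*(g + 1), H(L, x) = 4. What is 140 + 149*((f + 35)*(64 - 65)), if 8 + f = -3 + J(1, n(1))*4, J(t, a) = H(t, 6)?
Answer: -5820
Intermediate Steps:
n(g) = 2*g*(1 + g) (n(g) = (2*g)*(1 + g) = 2*g*(1 + g))
J(t, a) = 4
f = 5 (f = -8 + (-3 + 4*4) = -8 + (-3 + 16) = -8 + 13 = 5)
140 + 149*((f + 35)*(64 - 65)) = 140 + 149*((5 + 35)*(64 - 65)) = 140 + 149*(40*(-1)) = 140 + 149*(-40) = 140 - 5960 = -5820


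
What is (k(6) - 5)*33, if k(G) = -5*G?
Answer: -1155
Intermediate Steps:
(k(6) - 5)*33 = (-5*6 - 5)*33 = (-30 - 5)*33 = -35*33 = -1155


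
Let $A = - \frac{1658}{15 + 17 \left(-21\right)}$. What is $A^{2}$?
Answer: $\frac{687241}{29241} \approx 23.503$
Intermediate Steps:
$A = \frac{829}{171}$ ($A = - \frac{1658}{15 - 357} = - \frac{1658}{-342} = \left(-1658\right) \left(- \frac{1}{342}\right) = \frac{829}{171} \approx 4.848$)
$A^{2} = \left(\frac{829}{171}\right)^{2} = \frac{687241}{29241}$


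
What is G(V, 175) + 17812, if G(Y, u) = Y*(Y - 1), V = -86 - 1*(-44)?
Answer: 19618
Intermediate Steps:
V = -42 (V = -86 + 44 = -42)
G(Y, u) = Y*(-1 + Y)
G(V, 175) + 17812 = -42*(-1 - 42) + 17812 = -42*(-43) + 17812 = 1806 + 17812 = 19618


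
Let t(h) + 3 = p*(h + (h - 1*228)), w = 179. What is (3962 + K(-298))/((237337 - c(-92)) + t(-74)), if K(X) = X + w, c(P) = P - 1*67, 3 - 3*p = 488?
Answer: 11529/894839 ≈ 0.012884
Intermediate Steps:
p = -485/3 (p = 1 - ⅓*488 = 1 - 488/3 = -485/3 ≈ -161.67)
c(P) = -67 + P (c(P) = P - 67 = -67 + P)
t(h) = 36857 - 970*h/3 (t(h) = -3 - 485*(h + (h - 1*228))/3 = -3 - 485*(h + (h - 228))/3 = -3 - 485*(h + (-228 + h))/3 = -3 - 485*(-228 + 2*h)/3 = -3 + (36860 - 970*h/3) = 36857 - 970*h/3)
K(X) = 179 + X (K(X) = X + 179 = 179 + X)
(3962 + K(-298))/((237337 - c(-92)) + t(-74)) = (3962 + (179 - 298))/((237337 - (-67 - 92)) + (36857 - 970/3*(-74))) = (3962 - 119)/((237337 - 1*(-159)) + (36857 + 71780/3)) = 3843/((237337 + 159) + 182351/3) = 3843/(237496 + 182351/3) = 3843/(894839/3) = 3843*(3/894839) = 11529/894839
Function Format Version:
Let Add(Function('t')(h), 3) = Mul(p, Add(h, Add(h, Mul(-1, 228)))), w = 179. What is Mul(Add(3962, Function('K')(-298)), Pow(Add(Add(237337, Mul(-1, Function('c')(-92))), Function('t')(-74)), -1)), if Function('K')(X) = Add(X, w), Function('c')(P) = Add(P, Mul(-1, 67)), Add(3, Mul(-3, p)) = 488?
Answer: Rational(11529, 894839) ≈ 0.012884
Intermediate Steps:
p = Rational(-485, 3) (p = Add(1, Mul(Rational(-1, 3), 488)) = Add(1, Rational(-488, 3)) = Rational(-485, 3) ≈ -161.67)
Function('c')(P) = Add(-67, P) (Function('c')(P) = Add(P, -67) = Add(-67, P))
Function('t')(h) = Add(36857, Mul(Rational(-970, 3), h)) (Function('t')(h) = Add(-3, Mul(Rational(-485, 3), Add(h, Add(h, Mul(-1, 228))))) = Add(-3, Mul(Rational(-485, 3), Add(h, Add(h, -228)))) = Add(-3, Mul(Rational(-485, 3), Add(h, Add(-228, h)))) = Add(-3, Mul(Rational(-485, 3), Add(-228, Mul(2, h)))) = Add(-3, Add(36860, Mul(Rational(-970, 3), h))) = Add(36857, Mul(Rational(-970, 3), h)))
Function('K')(X) = Add(179, X) (Function('K')(X) = Add(X, 179) = Add(179, X))
Mul(Add(3962, Function('K')(-298)), Pow(Add(Add(237337, Mul(-1, Function('c')(-92))), Function('t')(-74)), -1)) = Mul(Add(3962, Add(179, -298)), Pow(Add(Add(237337, Mul(-1, Add(-67, -92))), Add(36857, Mul(Rational(-970, 3), -74))), -1)) = Mul(Add(3962, -119), Pow(Add(Add(237337, Mul(-1, -159)), Add(36857, Rational(71780, 3))), -1)) = Mul(3843, Pow(Add(Add(237337, 159), Rational(182351, 3)), -1)) = Mul(3843, Pow(Add(237496, Rational(182351, 3)), -1)) = Mul(3843, Pow(Rational(894839, 3), -1)) = Mul(3843, Rational(3, 894839)) = Rational(11529, 894839)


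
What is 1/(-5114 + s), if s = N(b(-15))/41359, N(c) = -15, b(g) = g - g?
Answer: -41359/211509941 ≈ -0.00019554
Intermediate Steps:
b(g) = 0
s = -15/41359 ≈ -0.00036268
1/(-5114 + s) = 1/(-5114 - 15/41359) = 1/(-211509941/41359) = -41359/211509941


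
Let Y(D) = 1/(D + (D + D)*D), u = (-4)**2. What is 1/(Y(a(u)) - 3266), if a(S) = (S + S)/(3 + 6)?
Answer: -2336/7629295 ≈ -0.00030619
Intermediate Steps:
u = 16
a(S) = 2*S/9 (a(S) = (2*S)/9 = (2*S)*(1/9) = 2*S/9)
Y(D) = 1/(D + 2*D**2) (Y(D) = 1/(D + (2*D)*D) = 1/(D + 2*D**2))
1/(Y(a(u)) - 3266) = 1/(1/((((2/9)*16))*(1 + 2*((2/9)*16))) - 3266) = 1/(1/((32/9)*(1 + 2*(32/9))) - 3266) = 1/(9/(32*(1 + 64/9)) - 3266) = 1/(9/(32*(73/9)) - 3266) = 1/((9/32)*(9/73) - 3266) = 1/(81/2336 - 3266) = 1/(-7629295/2336) = -2336/7629295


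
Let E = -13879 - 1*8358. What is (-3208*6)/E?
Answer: 19248/22237 ≈ 0.86558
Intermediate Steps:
E = -22237 (E = -13879 - 8358 = -22237)
(-3208*6)/E = -3208*6/(-22237) = -19248*(-1/22237) = 19248/22237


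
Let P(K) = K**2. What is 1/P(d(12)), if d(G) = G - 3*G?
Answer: 1/576 ≈ 0.0017361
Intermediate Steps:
d(G) = -2*G
1/P(d(12)) = 1/((-2*12)**2) = 1/((-24)**2) = 1/576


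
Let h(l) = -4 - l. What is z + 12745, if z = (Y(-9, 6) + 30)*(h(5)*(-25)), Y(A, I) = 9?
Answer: 21520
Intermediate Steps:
z = 8775 (z = (9 + 30)*((-4 - 1*5)*(-25)) = 39*((-4 - 5)*(-25)) = 39*(-9*(-25)) = 39*225 = 8775)
z + 12745 = 8775 + 12745 = 21520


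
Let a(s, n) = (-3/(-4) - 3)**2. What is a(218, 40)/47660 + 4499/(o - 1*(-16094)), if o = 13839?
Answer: 3433182013/22825708480 ≈ 0.15041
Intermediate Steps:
a(s, n) = 81/16 (a(s, n) = (-3*(-1/4) - 3)**2 = (3/4 - 3)**2 = (-9/4)**2 = 81/16)
a(218, 40)/47660 + 4499/(o - 1*(-16094)) = (81/16)/47660 + 4499/(13839 - 1*(-16094)) = (81/16)*(1/47660) + 4499/(13839 + 16094) = 81/762560 + 4499/29933 = 3433182013/22825708480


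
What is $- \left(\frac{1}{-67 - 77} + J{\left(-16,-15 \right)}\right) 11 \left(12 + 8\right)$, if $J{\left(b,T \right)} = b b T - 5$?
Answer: $\frac{30452455}{36} \approx 8.459 \cdot 10^{5}$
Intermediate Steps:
$J{\left(b,T \right)} = -5 + T b^{2}$ ($J{\left(b,T \right)} = b^{2} T - 5 = T b^{2} - 5 = -5 + T b^{2}$)
$- \left(\frac{1}{-67 - 77} + J{\left(-16,-15 \right)}\right) 11 \left(12 + 8\right) = - \left(\frac{1}{-67 - 77} - \left(5 + 15 \left(-16\right)^{2}\right)\right) 11 \left(12 + 8\right) = - \left(\frac{1}{-144} - 3845\right) 11 \cdot 20 = - \left(- \frac{1}{144} - 3845\right) 220 = - \frac{\left(-553681\right) 220}{144} = \left(-1\right) \left(- \frac{30452455}{36}\right) = \frac{30452455}{36}$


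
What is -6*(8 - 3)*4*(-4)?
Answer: 480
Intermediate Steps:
-6*(8 - 3)*4*(-4) = -30*(-16) = -6*(-80) = 480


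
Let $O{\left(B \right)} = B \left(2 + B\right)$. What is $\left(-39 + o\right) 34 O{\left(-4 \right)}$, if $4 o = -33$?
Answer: $-12852$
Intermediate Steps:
$o = - \frac{33}{4}$ ($o = \frac{1}{4} \left(-33\right) = - \frac{33}{4} \approx -8.25$)
$\left(-39 + o\right) 34 O{\left(-4 \right)} = \left(-39 - \frac{33}{4}\right) 34 \left(- 4 \left(2 - 4\right)\right) = \left(- \frac{189}{4}\right) 34 \left(\left(-4\right) \left(-2\right)\right) = \left(- \frac{3213}{2}\right) 8 = -12852$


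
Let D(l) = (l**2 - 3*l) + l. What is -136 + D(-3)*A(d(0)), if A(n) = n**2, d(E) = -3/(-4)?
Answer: -2041/16 ≈ -127.56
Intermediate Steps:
d(E) = 3/4 (d(E) = -3*(-1/4) = 3/4)
D(l) = l**2 - 2*l
-136 + D(-3)*A(d(0)) = -136 + (-3*(-2 - 3))*(3/4)**2 = -136 - 3*(-5)*(9/16) = -136 + 15*(9/16) = -136 + 135/16 = -2041/16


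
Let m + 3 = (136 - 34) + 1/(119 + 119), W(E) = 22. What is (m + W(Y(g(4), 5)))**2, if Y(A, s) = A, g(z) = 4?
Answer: 829382401/56644 ≈ 14642.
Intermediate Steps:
m = 23563/238 (m = -3 + ((136 - 34) + 1/(119 + 119)) = -3 + (102 + 1/238) = -3 + 24277/238 = 23563/238 ≈ 99.004)
(m + W(Y(g(4), 5)))**2 = (23563/238 + 22)**2 = (28799/238)**2 = 829382401/56644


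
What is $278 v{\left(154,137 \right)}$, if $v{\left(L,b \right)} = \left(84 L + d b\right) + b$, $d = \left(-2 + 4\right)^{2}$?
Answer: $3786638$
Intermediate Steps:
$d = 4$ ($d = 2^{2} = 4$)
$v{\left(L,b \right)} = 5 b + 84 L$ ($v{\left(L,b \right)} = \left(84 L + 4 b\right) + b = \left(4 b + 84 L\right) + b = 5 b + 84 L$)
$278 v{\left(154,137 \right)} = 278 \left(5 \cdot 137 + 84 \cdot 154\right) = 278 \left(685 + 12936\right) = 278 \cdot 13621 = 3786638$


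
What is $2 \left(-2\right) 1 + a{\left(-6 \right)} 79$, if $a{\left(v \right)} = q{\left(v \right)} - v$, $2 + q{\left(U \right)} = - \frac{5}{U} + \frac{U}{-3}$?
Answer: $\frac{3215}{6} \approx 535.83$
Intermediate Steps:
$q{\left(U \right)} = -2 - \frac{5}{U} - \frac{U}{3}$ ($q{\left(U \right)} = -2 + \left(- \frac{5}{U} + \frac{U}{-3}\right) = -2 + \left(- \frac{5}{U} + U \left(- \frac{1}{3}\right)\right) = -2 - \left(\frac{5}{U} + \frac{U}{3}\right) = -2 - \frac{5}{U} - \frac{U}{3}$)
$a{\left(v \right)} = -2 - \frac{5}{v} - \frac{4 v}{3}$ ($a{\left(v \right)} = \left(-2 - \frac{5}{v} - \frac{v}{3}\right) - v = -2 - \frac{5}{v} - \frac{4 v}{3}$)
$2 \left(-2\right) 1 + a{\left(-6 \right)} 79 = 2 \left(-2\right) 1 + \left(-2 - \frac{5}{-6} - -8\right) 79 = \left(-4\right) 1 + \left(-2 - - \frac{5}{6} + 8\right) 79 = -4 + \left(-2 + \frac{5}{6} + 8\right) 79 = -4 + \frac{41}{6} \cdot 79 = -4 + \frac{3239}{6} = \frac{3215}{6}$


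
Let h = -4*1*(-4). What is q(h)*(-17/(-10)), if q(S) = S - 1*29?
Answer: -221/10 ≈ -22.100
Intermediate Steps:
h = 16 (h = -4*(-4) = 16)
q(S) = -29 + S (q(S) = S - 29 = -29 + S)
q(h)*(-17/(-10)) = (-29 + 16)*(-17/(-10)) = -(-221)*(-1)/10 = -13*17/10 = -221/10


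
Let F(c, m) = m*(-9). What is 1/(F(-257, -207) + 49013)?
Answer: 1/50876 ≈ 1.9656e-5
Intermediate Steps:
F(c, m) = -9*m
1/(F(-257, -207) + 49013) = 1/(-9*(-207) + 49013) = 1/(1863 + 49013) = 1/50876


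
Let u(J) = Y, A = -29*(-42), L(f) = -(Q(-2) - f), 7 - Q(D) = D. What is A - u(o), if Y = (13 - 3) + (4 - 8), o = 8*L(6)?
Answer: 1212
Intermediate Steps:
Q(D) = 7 - D
L(f) = -9 + f (L(f) = -((7 - 1*(-2)) - f) = -((7 + 2) - f) = -(9 - f) = -9 + f)
o = -24 (o = 8*(-9 + 6) = 8*(-3) = -24)
A = 1218
Y = 6 (Y = 10 - 4 = 6)
u(J) = 6
A - u(o) = 1218 - 1*6 = 1218 - 6 = 1212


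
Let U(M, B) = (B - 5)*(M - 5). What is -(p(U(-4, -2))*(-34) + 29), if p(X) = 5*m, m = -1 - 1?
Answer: -369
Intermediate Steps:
m = -2
U(M, B) = (-5 + B)*(-5 + M)
p(X) = -10 (p(X) = 5*(-2) = -10)
-(p(U(-4, -2))*(-34) + 29) = -(-10*(-34) + 29) = -(340 + 29) = -1*369 = -369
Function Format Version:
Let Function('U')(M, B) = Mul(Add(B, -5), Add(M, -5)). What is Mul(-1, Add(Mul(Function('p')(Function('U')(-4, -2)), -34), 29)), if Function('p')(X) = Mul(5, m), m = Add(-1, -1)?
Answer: -369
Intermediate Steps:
m = -2
Function('U')(M, B) = Mul(Add(-5, B), Add(-5, M))
Function('p')(X) = -10 (Function('p')(X) = Mul(5, -2) = -10)
Mul(-1, Add(Mul(Function('p')(Function('U')(-4, -2)), -34), 29)) = Mul(-1, Add(Mul(-10, -34), 29)) = Mul(-1, Add(340, 29)) = Mul(-1, 369) = -369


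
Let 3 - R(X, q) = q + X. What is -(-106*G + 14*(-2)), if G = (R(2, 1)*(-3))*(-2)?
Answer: 28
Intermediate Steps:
R(X, q) = 3 - X - q (R(X, q) = 3 - (q + X) = 3 - (X + q) = 3 + (-X - q) = 3 - X - q)
G = 0 (G = ((3 - 1*2 - 1*1)*(-3))*(-2) = ((3 - 2 - 1)*(-3))*(-2) = (0*(-3))*(-2) = 0*(-2) = 0)
-(-106*G + 14*(-2)) = -(-106*0 + 14*(-2)) = -(0 - 28) = -1*(-28) = 28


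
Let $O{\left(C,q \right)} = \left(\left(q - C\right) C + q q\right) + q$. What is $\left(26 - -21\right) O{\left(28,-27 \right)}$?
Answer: $-39386$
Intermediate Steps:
$O{\left(C,q \right)} = q + q^{2} + C \left(q - C\right)$ ($O{\left(C,q \right)} = \left(C \left(q - C\right) + q^{2}\right) + q = \left(q^{2} + C \left(q - C\right)\right) + q = q + q^{2} + C \left(q - C\right)$)
$\left(26 - -21\right) O{\left(28,-27 \right)} = \left(26 - -21\right) \left(-27 + \left(-27\right)^{2} - 28^{2} + 28 \left(-27\right)\right) = \left(26 + 21\right) \left(-27 + 729 - 784 - 756\right) = 47 \left(-27 + 729 - 784 - 756\right) = 47 \left(-838\right) = -39386$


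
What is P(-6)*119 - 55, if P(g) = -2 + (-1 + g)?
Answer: -1126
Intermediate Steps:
P(g) = -3 + g
P(-6)*119 - 55 = (-3 - 6)*119 - 55 = -9*119 - 55 = -1071 - 55 = -1126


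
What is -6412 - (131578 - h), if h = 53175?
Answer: -84815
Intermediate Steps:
-6412 - (131578 - h) = -6412 - (131578 - 1*53175) = -6412 - (131578 - 53175) = -6412 - 1*78403 = -6412 - 78403 = -84815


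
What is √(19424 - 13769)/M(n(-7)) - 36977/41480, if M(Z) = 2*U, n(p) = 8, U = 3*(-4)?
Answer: -36977/41480 - √5655/24 ≈ -4.0248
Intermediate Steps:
U = -12
M(Z) = -24 (M(Z) = 2*(-12) = -24)
√(19424 - 13769)/M(n(-7)) - 36977/41480 = √(19424 - 13769)/(-24) - 36977/41480 = √5655*(-1/24) - 36977*1/41480 = -√5655/24 - 36977/41480 = -36977/41480 - √5655/24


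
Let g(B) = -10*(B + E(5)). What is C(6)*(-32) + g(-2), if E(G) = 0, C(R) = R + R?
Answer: -364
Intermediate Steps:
C(R) = 2*R
g(B) = -10*B (g(B) = -10*(B + 0) = -10*B)
C(6)*(-32) + g(-2) = (2*6)*(-32) - 10*(-2) = 12*(-32) + 20 = -384 + 20 = -364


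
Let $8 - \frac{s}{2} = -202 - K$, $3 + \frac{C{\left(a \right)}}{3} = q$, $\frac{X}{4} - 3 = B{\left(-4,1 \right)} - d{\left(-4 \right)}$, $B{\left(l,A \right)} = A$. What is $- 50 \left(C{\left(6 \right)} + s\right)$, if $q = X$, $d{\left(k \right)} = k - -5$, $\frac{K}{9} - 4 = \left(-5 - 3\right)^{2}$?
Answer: $-83550$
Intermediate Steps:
$K = 612$ ($K = 36 + 9 \left(-5 - 3\right)^{2} = 36 + 9 \left(-8\right)^{2} = 36 + 9 \cdot 64 = 36 + 576 = 612$)
$d{\left(k \right)} = 5 + k$ ($d{\left(k \right)} = k + 5 = 5 + k$)
$X = 12$ ($X = 12 + 4 \left(1 - \left(5 - 4\right)\right) = 12 + 4 \left(1 - 1\right) = 12 + 4 \cdot 0 = 12 + 0 = 12$)
$q = 12$
$C{\left(a \right)} = 27$ ($C{\left(a \right)} = -9 + 3 \cdot 12 = -9 + 36 = 27$)
$s = 1644$ ($s = 16 - 2 \left(-202 - 612\right) = 16 - -1628 = 16 + 1628 = 1644$)
$- 50 \left(C{\left(6 \right)} + s\right) = - 50 \left(27 + 1644\right) = \left(-50\right) 1671 = -83550$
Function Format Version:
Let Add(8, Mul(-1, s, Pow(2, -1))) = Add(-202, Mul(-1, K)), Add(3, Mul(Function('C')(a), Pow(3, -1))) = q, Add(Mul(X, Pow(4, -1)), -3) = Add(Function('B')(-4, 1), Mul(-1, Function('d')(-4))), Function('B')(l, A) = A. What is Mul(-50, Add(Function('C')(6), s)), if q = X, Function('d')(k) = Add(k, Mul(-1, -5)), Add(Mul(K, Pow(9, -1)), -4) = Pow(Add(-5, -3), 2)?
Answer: -83550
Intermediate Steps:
K = 612 (K = Add(36, Mul(9, Pow(Add(-5, -3), 2))) = Add(36, Mul(9, Pow(-8, 2))) = Add(36, Mul(9, 64)) = Add(36, 576) = 612)
Function('d')(k) = Add(5, k) (Function('d')(k) = Add(k, 5) = Add(5, k))
X = 12 (X = Add(12, Mul(4, Add(1, Mul(-1, Add(5, -4))))) = Add(12, Mul(4, Add(1, Mul(-1, 1)))) = Add(12, Mul(4, Add(1, -1))) = Add(12, Mul(4, 0)) = Add(12, 0) = 12)
q = 12
Function('C')(a) = 27 (Function('C')(a) = Add(-9, Mul(3, 12)) = Add(-9, 36) = 27)
s = 1644 (s = Add(16, Mul(-2, Add(-202, Mul(-1, 612)))) = Add(16, Mul(-2, Add(-202, -612))) = Add(16, Mul(-2, -814)) = Add(16, 1628) = 1644)
Mul(-50, Add(Function('C')(6), s)) = Mul(-50, Add(27, 1644)) = Mul(-50, 1671) = -83550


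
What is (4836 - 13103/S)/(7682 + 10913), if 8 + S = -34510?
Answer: 166942151/641862210 ≈ 0.26009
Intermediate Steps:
S = -34518 (S = -8 - 34510 = -34518)
(4836 - 13103/S)/(7682 + 10913) = (4836 - 13103/(-34518))/(7682 + 10913) = (4836 - 13103*(-1/34518))/18595 = (4836 + 13103/34518)*(1/18595) = (166942151/34518)*(1/18595) = 166942151/641862210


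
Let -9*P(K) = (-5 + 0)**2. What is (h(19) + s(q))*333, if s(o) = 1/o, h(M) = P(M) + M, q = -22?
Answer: 118511/22 ≈ 5386.9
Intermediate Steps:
P(K) = -25/9 (P(K) = -(-5 + 0)**2/9 = -1/9*(-5)**2 = -1/9*25 = -25/9)
h(M) = -25/9 + M
(h(19) + s(q))*333 = ((-25/9 + 19) + 1/(-22))*333 = (146/9 - 1/22)*333 = (3203/198)*333 = 118511/22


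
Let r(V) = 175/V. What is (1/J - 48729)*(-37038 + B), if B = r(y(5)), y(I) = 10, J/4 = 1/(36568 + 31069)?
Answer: 9423864439/8 ≈ 1.1780e+9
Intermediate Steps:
J = 4/67637 (J = 4/(36568 + 31069) = 4/67637 ≈ 5.9139e-5)
B = 35/2 (B = 175/10 = 175*(⅒) = 35/2 ≈ 17.500)
(1/J - 48729)*(-37038 + B) = (1/(4/67637) - 48729)*(-37038 + 35/2) = (67637/4 - 48729)*(-74041/2) = -127279/4*(-74041/2) = 9423864439/8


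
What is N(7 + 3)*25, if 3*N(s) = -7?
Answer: -175/3 ≈ -58.333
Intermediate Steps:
N(s) = -7/3 (N(s) = (1/3)*(-7) = -7/3)
N(7 + 3)*25 = -7/3*25 = -175/3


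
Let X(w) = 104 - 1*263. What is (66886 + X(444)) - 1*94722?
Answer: -27995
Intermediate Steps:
X(w) = -159 (X(w) = 104 - 263 = -159)
(66886 + X(444)) - 1*94722 = (66886 - 159) - 1*94722 = 66727 - 94722 = -27995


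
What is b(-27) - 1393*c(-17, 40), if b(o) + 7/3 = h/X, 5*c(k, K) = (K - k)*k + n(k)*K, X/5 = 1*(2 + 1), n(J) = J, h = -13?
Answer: 2297041/5 ≈ 4.5941e+5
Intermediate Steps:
X = 15 (X = 5*(1*(2 + 1)) = 5*(1*3) = 5*3 = 15)
c(k, K) = K*k/5 + k*(K - k)/5 (c(k, K) = ((K - k)*k + k*K)/5 = (k*(K - k) + K*k)/5 = (K*k + k*(K - k))/5 = K*k/5 + k*(K - k)/5)
b(o) = -16/5 (b(o) = -7/3 - 13/15 = -16/5)
b(-27) - 1393*c(-17, 40) = -16/5 - 1393*(-17)*(-1*(-17) + 2*40)/5 = -16/5 - 1393*(-17)*(17 + 80)/5 = -16/5 - 1393*(-17)*97/5 = -16/5 - 1393*(-1649/5) = -16/5 + 2297057/5 = 2297041/5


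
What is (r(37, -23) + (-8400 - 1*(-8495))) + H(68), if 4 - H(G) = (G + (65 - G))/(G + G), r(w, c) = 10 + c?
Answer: 11631/136 ≈ 85.522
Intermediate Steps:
H(G) = 4 - 65/(2*G) (H(G) = 4 - (G + (65 - G))/(G + G) = 4 - 65/(2*G))
(r(37, -23) + (-8400 - 1*(-8495))) + H(68) = ((10 - 23) + (-8400 - 1*(-8495))) + (4 - 65/2/68) = (-13 + (-8400 + 8495)) + (4 - 65/2*1/68) = (-13 + 95) + (4 - 65/136) = 82 + 479/136 = 11631/136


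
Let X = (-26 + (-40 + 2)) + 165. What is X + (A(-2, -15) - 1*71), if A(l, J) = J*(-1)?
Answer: 45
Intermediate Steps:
X = 101 (X = (-26 - 38) + 165 = -64 + 165 = 101)
A(l, J) = -J
X + (A(-2, -15) - 1*71) = 101 + (-1*(-15) - 1*71) = 101 + (15 - 71) = 101 - 56 = 45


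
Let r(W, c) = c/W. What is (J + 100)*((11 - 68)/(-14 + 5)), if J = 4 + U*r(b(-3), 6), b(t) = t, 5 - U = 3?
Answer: 1900/3 ≈ 633.33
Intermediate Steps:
U = 2 (U = 5 - 1*3 = 5 - 3 = 2)
J = 0 (J = 4 + 2*(6/(-3)) = 4 + 2*(6*(-⅓)) = 4 + 2*(-2) = 4 - 4 = 0)
(J + 100)*((11 - 68)/(-14 + 5)) = (0 + 100)*((11 - 68)/(-14 + 5)) = 100*(-57/(-9)) = 100*(-57*(-⅑)) = 100*(19/3) = 1900/3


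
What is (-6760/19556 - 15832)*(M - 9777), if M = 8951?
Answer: 63935983188/4889 ≈ 1.3078e+7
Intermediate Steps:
(-6760/19556 - 15832)*(M - 9777) = (-6760/19556 - 15832)*(8951 - 9777) = (-6760*1/19556 - 15832)*(-826) = (-1690/4889 - 15832)*(-826) = -77404338/4889*(-826) = 63935983188/4889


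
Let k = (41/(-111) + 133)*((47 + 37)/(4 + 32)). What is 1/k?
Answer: 333/103054 ≈ 0.0032313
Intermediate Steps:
k = 103054/333 (k = (41*(-1/111) + 133)*(84/36) = (-41/111 + 133)*(84*(1/36)) = (14722/111)*(7/3) = 103054/333 ≈ 309.47)
1/k = 1/(103054/333) = 333/103054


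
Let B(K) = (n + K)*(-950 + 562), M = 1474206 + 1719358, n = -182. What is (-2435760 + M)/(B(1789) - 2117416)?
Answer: -189451/685233 ≈ -0.27648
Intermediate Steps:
M = 3193564
B(K) = 70616 - 388*K (B(K) = (-182 + K)*(-950 + 562) = (-182 + K)*(-388) = 70616 - 388*K)
(-2435760 + M)/(B(1789) - 2117416) = (-2435760 + 3193564)/((70616 - 388*1789) - 2117416) = 757804/((70616 - 694132) - 2117416) = 757804/(-623516 - 2117416) = 757804/(-2740932) = 757804*(-1/2740932) = -189451/685233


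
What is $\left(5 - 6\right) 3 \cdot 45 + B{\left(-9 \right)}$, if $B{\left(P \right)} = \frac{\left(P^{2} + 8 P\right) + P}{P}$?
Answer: $-135$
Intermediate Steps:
$B{\left(P \right)} = \frac{P^{2} + 9 P}{P}$
$\left(5 - 6\right) 3 \cdot 45 + B{\left(-9 \right)} = \left(5 - 6\right) 3 \cdot 45 + \left(9 - 9\right) = \left(-1\right) 3 \cdot 45 + 0 = \left(-3\right) 45 + 0 = -135 + 0 = -135$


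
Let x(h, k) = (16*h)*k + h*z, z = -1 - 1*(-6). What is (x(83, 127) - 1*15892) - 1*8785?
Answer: 144394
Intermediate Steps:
z = 5 (z = -1 + 6 = 5)
x(h, k) = 5*h + 16*h*k (x(h, k) = (16*h)*k + h*5 = 16*h*k + 5*h = 5*h + 16*h*k)
(x(83, 127) - 1*15892) - 1*8785 = (83*(5 + 16*127) - 1*15892) - 1*8785 = (83*(5 + 2032) - 15892) - 8785 = (83*2037 - 15892) - 8785 = (169071 - 15892) - 8785 = 153179 - 8785 = 144394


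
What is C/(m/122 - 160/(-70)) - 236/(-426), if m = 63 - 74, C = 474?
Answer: 28814266/133125 ≈ 216.45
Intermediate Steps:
m = -11
C/(m/122 - 160/(-70)) - 236/(-426) = 474/(-11/122 - 160/(-70)) - 236/(-426) = 474/(-11*1/122 - 160*(-1/70)) - 236*(-1/426) = 474/(-11/122 + 16/7) + 118/213 = 474/(1875/854) + 118/213 = 474*(854/1875) + 118/213 = 134932/625 + 118/213 = 28814266/133125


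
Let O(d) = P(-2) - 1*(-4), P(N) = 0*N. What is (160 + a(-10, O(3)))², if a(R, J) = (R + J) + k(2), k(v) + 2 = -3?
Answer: 22201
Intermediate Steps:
P(N) = 0
k(v) = -5 (k(v) = -2 - 3 = -5)
O(d) = 4 (O(d) = 0 - 1*(-4) = 0 + 4 = 4)
a(R, J) = -5 + J + R (a(R, J) = (R + J) - 5 = (J + R) - 5 = -5 + J + R)
(160 + a(-10, O(3)))² = (160 + (-5 + 4 - 10))² = (160 - 11)² = 149² = 22201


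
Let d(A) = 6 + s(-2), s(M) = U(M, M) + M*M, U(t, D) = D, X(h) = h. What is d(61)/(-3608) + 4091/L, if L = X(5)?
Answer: 1845036/2255 ≈ 818.20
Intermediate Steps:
s(M) = M + M² (s(M) = M + M*M = M + M²)
L = 5
d(A) = 8 (d(A) = 6 - 2*(1 - 2) = 6 - 2*(-1) = 6 + 2 = 8)
d(61)/(-3608) + 4091/L = 8/(-3608) + 4091/5 = 8*(-1/3608) + 4091*(⅕) = -1/451 + 4091/5 = 1845036/2255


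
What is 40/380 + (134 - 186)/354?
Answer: -140/3363 ≈ -0.041629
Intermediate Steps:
40/380 + (134 - 186)/354 = 40*(1/380) - 52*1/354 = 2/19 - 26/177 = -140/3363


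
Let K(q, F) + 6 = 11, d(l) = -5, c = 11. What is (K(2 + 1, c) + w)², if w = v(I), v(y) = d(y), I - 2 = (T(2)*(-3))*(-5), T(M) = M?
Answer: 0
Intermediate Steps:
K(q, F) = 5 (K(q, F) = -6 + 11 = 5)
I = 32 (I = 2 + (2*(-3))*(-5) = 2 - 6*(-5) = 2 + 30 = 32)
v(y) = -5
w = -5
(K(2 + 1, c) + w)² = (5 - 5)² = 0² = 0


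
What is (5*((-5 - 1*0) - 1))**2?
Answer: 900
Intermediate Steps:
(5*((-5 - 1*0) - 1))**2 = (5*((-5 + 0) - 1))**2 = (5*(-5 - 1))**2 = (5*(-6))**2 = (-30)**2 = 900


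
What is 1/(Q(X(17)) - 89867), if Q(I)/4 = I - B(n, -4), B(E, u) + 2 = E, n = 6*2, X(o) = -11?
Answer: -1/89951 ≈ -1.1117e-5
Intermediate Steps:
n = 12
B(E, u) = -2 + E
Q(I) = -40 + 4*I (Q(I) = 4*(I - (-2 + 12)) = 4*(I - 1*10) = 4*(I - 10) = 4*(-10 + I) = -40 + 4*I)
1/(Q(X(17)) - 89867) = 1/((-40 + 4*(-11)) - 89867) = 1/((-40 - 44) - 89867) = 1/(-84 - 89867) = 1/(-89951) = -1/89951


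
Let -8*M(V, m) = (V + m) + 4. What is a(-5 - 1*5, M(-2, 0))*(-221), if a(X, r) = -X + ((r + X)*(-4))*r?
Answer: 221/4 ≈ 55.250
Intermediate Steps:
M(V, m) = -½ - V/8 - m/8 (M(V, m) = -((V + m) + 4)/8 = -(4 + V + m)/8 = -½ - V/8 - m/8)
a(X, r) = -X + r*(-4*X - 4*r) (a(X, r) = -X + ((X + r)*(-4))*r = -X + (-4*X - 4*r)*r = -X + r*(-4*X - 4*r))
a(-5 - 1*5, M(-2, 0))*(-221) = (-(-5 - 1*5) - 4*(-½ - ⅛*(-2) - ⅛*0)² - 4*(-5 - 1*5)*(-½ - ⅛*(-2) - ⅛*0))*(-221) = (-(-5 - 5) - 4*(-½ + ¼ + 0)² - 4*(-5 - 5)*(-½ + ¼ + 0))*(-221) = (-1*(-10) - 4*(-¼)² - 4*(-10)*(-¼))*(-221) = (10 - 4*1/16 - 10)*(-221) = (10 - ¼ - 10)*(-221) = -¼*(-221) = 221/4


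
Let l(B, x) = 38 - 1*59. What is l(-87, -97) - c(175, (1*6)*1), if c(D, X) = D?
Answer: -196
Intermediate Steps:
l(B, x) = -21 (l(B, x) = 38 - 59 = -21)
l(-87, -97) - c(175, (1*6)*1) = -21 - 1*175 = -21 - 175 = -196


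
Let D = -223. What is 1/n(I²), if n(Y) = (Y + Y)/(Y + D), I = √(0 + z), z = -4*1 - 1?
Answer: 114/5 ≈ 22.800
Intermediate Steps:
z = -5 (z = -4 - 1 = -5)
I = I*√5 (I = √(0 - 5) = √(-5) = I*√5 ≈ 2.2361*I)
n(Y) = 2*Y/(-223 + Y) (n(Y) = (Y + Y)/(Y - 223) = (2*Y)/(-223 + Y) = 2*Y/(-223 + Y))
1/n(I²) = 1/(2*(I*√5)²/(-223 + (I*√5)²)) = 1/(2*(-5)/(-223 - 5)) = 1/(2*(-5)/(-228)) = 1/(2*(-5)*(-1/228)) = 1/(5/114) = 114/5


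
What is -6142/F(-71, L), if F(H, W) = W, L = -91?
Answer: 6142/91 ≈ 67.495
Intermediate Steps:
-6142/F(-71, L) = -6142/(-91) = -6142*(-1/91) = 6142/91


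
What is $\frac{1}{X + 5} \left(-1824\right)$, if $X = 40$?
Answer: $- \frac{608}{15} \approx -40.533$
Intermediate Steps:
$\frac{1}{X + 5} \left(-1824\right) = \frac{1}{40 + 5} \left(-1824\right) = \frac{1}{45} \left(-1824\right) = - \frac{608}{15}$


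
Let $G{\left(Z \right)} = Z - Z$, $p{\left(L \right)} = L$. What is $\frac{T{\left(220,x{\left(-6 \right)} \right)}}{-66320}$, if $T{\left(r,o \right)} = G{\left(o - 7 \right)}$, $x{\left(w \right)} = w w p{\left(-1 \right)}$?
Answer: $0$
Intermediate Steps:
$x{\left(w \right)} = - w^{2}$ ($x{\left(w \right)} = w w \left(-1\right) = w^{2} \left(-1\right) = - w^{2}$)
$G{\left(Z \right)} = 0$
$T{\left(r,o \right)} = 0$
$\frac{T{\left(220,x{\left(-6 \right)} \right)}}{-66320} = \frac{0}{-66320} = 0 \left(- \frac{1}{66320}\right) = 0$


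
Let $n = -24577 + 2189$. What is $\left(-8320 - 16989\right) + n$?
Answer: $-47697$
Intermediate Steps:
$n = -22388$
$\left(-8320 - 16989\right) + n = \left(-8320 - 16989\right) - 22388 = -25309 - 22388 = -47697$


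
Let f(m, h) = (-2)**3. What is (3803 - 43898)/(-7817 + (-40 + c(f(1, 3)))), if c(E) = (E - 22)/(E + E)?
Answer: 106920/20947 ≈ 5.1043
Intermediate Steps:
f(m, h) = -8
c(E) = (-22 + E)/(2*E) (c(E) = (-22 + E)/((2*E)) = (-22 + E)*(1/(2*E)) = (-22 + E)/(2*E))
(3803 - 43898)/(-7817 + (-40 + c(f(1, 3)))) = (3803 - 43898)/(-7817 + (-40 + (1/2)*(-22 - 8)/(-8))) = -40095/(-7817 + (-40 + (1/2)*(-1/8)*(-30))) = -40095/(-7817 + (-40 + 15/8)) = -40095/(-7817 - 305/8) = -40095/(-62841/8) = -40095*(-8/62841) = 106920/20947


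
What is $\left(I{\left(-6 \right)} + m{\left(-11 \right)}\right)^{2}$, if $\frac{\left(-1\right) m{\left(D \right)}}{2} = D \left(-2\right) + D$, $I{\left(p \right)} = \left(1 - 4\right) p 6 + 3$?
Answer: $7921$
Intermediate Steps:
$I{\left(p \right)} = 3 - 18 p$ ($I{\left(p \right)} = - 3 p 6 + 3 = - 18 p + 3 = 3 - 18 p$)
$m{\left(D \right)} = 2 D$ ($m{\left(D \right)} = - 2 \left(D \left(-2\right) + D\right) = - 2 \left(- 2 D + D\right) = - 2 \left(- D\right) = 2 D$)
$\left(I{\left(-6 \right)} + m{\left(-11 \right)}\right)^{2} = \left(\left(3 - -108\right) + 2 \left(-11\right)\right)^{2} = \left(\left(3 + 108\right) - 22\right)^{2} = \left(111 - 22\right)^{2} = 89^{2} = 7921$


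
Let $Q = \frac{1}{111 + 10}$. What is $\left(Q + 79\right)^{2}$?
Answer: $\frac{91393600}{14641} \approx 6242.3$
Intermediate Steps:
$Q = \frac{1}{121} \approx 0.0082645$
$\left(Q + 79\right)^{2} = \left(\frac{1}{121} + 79\right)^{2} = \left(\frac{9560}{121}\right)^{2} = \frac{91393600}{14641}$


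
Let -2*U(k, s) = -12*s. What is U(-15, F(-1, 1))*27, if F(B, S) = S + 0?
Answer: 162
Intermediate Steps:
F(B, S) = S
U(k, s) = 6*s (U(k, s) = -(-6)*s = 6*s)
U(-15, F(-1, 1))*27 = (6*1)*27 = 6*27 = 162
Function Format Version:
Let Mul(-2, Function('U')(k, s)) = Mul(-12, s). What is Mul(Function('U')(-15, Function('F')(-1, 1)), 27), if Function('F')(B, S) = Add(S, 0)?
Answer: 162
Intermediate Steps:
Function('F')(B, S) = S
Function('U')(k, s) = Mul(6, s) (Function('U')(k, s) = Mul(Rational(-1, 2), Mul(-12, s)) = Mul(6, s))
Mul(Function('U')(-15, Function('F')(-1, 1)), 27) = Mul(Mul(6, 1), 27) = Mul(6, 27) = 162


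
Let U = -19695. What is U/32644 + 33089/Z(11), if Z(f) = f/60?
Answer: 64809222315/359084 ≈ 1.8048e+5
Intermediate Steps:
Z(f) = f/60 (Z(f) = f*(1/60) = f/60)
U/32644 + 33089/Z(11) = -19695/32644 + 33089/(((1/60)*11)) = -19695*1/32644 + 33089/(11/60) = -19695/32644 + 33089*(60/11) = -19695/32644 + 1985340/11 = 64809222315/359084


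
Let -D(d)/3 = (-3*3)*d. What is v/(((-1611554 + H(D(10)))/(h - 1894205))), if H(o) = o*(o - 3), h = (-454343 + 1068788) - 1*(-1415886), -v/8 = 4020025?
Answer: 547229923150/192433 ≈ 2.8437e+6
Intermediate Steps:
v = -32160200 (v = -8*4020025 = -32160200)
D(d) = 27*d (D(d) = -3*(-3*3)*d = -(-27)*d = 27*d)
h = 2030331 (h = 614445 + 1415886 = 2030331)
H(o) = o*(-3 + o)
v/(((-1611554 + H(D(10)))/(h - 1894205))) = -32160200*(2030331 - 1894205)/(-1611554 + (27*10)*(-3 + 27*10)) = -32160200*136126/(-1611554 + 270*(-3 + 270)) = -32160200*136126/(-1611554 + 270*267) = -32160200*136126/(-1611554 + 72090) = -32160200/((-1539464*1/136126)) = -32160200/(-769732/68063) = -32160200*(-68063/769732) = 547229923150/192433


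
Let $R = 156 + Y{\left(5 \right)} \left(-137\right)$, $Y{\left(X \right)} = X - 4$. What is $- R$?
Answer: $-19$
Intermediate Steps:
$Y{\left(X \right)} = -4 + X$
$R = 19$ ($R = 156 + \left(-4 + 5\right) \left(-137\right) = 156 + 1 \left(-137\right) = 156 - 137 = 19$)
$- R = \left(-1\right) 19 = -19$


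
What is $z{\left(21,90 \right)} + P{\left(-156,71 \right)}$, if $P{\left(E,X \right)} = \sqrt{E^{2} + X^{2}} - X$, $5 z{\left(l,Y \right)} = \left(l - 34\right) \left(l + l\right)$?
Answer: $- \frac{901}{5} + \sqrt{29377} \approx -8.8028$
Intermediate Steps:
$z{\left(l,Y \right)} = \frac{2 l \left(-34 + l\right)}{5}$ ($z{\left(l,Y \right)} = \frac{\left(l - 34\right) \left(l + l\right)}{5} = \frac{\left(-34 + l\right) 2 l}{5} = \frac{2 l \left(-34 + l\right)}{5}$)
$z{\left(21,90 \right)} + P{\left(-156,71 \right)} = \frac{2}{5} \cdot 21 \left(-34 + 21\right) + \left(\sqrt{\left(-156\right)^{2} + 71^{2}} - 71\right) = \frac{2}{5} \cdot 21 \left(-13\right) - \left(71 - \sqrt{24336 + 5041}\right) = - \frac{546}{5} - \left(71 - \sqrt{29377}\right) = - \frac{901}{5} + \sqrt{29377}$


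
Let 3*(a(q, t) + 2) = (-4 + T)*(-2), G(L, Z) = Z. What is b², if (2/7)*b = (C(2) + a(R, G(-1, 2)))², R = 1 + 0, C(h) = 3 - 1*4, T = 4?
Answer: 3969/4 ≈ 992.25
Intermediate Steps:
C(h) = -1 (C(h) = 3 - 4 = -1)
R = 1
a(q, t) = -2 (a(q, t) = -2 + ((-4 + 4)*(-2))/3 = -2 + (0*(-2))/3 = -2 + (⅓)*0 = -2 + 0 = -2)
b = 63/2 (b = 7*(-1 - 2)²/2 = (7/2)*(-3)² = (7/2)*9 = 63/2 ≈ 31.500)
b² = (63/2)² = 3969/4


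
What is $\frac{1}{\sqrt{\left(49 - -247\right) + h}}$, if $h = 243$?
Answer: $\frac{\sqrt{11}}{77} \approx 0.043073$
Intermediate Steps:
$\frac{1}{\sqrt{\left(49 - -247\right) + h}} = \frac{1}{\sqrt{\left(49 - -247\right) + 243}} = \frac{1}{\sqrt{\left(49 + 247\right) + 243}} = \frac{1}{\sqrt{296 + 243}} = \frac{1}{\sqrt{539}} = \frac{1}{7 \sqrt{11}} = \frac{\sqrt{11}}{77}$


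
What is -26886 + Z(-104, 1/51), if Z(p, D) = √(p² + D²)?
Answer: -26886 + √28132417/51 ≈ -26782.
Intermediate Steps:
Z(p, D) = √(D² + p²)
-26886 + Z(-104, 1/51) = -26886 + √((1/51)² + (-104)²) = -26886 + √((1/51)² + 10816) = -26886 + √(1/2601 + 10816) = -26886 + √(28132417/2601) = -26886 + √28132417/51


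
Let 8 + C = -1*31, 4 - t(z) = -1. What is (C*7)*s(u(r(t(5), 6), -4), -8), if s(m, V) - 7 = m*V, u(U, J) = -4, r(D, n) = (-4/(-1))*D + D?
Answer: -10647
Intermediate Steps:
t(z) = 5 (t(z) = 4 - 1*(-1) = 4 + 1 = 5)
r(D, n) = 5*D (r(D, n) = (-4*(-1))*D + D = 4*D + D = 5*D)
C = -39 (C = -8 - 1*31 = -8 - 31 = -39)
s(m, V) = 7 + V*m (s(m, V) = 7 + m*V = 7 + V*m)
(C*7)*s(u(r(t(5), 6), -4), -8) = (-39*7)*(7 - 8*(-4)) = -273*(7 + 32) = -273*39 = -10647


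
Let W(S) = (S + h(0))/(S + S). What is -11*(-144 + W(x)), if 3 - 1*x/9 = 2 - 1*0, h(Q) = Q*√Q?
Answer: 3157/2 ≈ 1578.5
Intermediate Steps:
h(Q) = Q^(3/2)
x = 9 (x = 27 - 9*(2 - 1*0) = 27 - 9*(2 + 0) = 27 - 9*2 = 27 - 18 = 9)
W(S) = ½ (W(S) = (S + 0^(3/2))/(S + S) = (S + 0)/((2*S)) = S*(1/(2*S)) = ½)
-11*(-144 + W(x)) = -11*(-144 + ½) = -11*(-287/2) = 3157/2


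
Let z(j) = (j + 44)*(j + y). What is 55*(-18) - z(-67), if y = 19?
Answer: -2094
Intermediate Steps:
z(j) = (19 + j)*(44 + j) (z(j) = (j + 44)*(j + 19) = (44 + j)*(19 + j) = (19 + j)*(44 + j))
55*(-18) - z(-67) = 55*(-18) - (836 + (-67)² + 63*(-67)) = -990 - (836 + 4489 - 4221) = -990 - 1*1104 = -990 - 1104 = -2094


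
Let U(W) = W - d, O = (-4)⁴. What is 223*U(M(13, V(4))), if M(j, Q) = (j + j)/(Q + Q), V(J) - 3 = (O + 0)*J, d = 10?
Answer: -175947/79 ≈ -2227.2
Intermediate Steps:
O = 256
V(J) = 3 + 256*J (V(J) = 3 + (256 + 0)*J = 3 + 256*J)
M(j, Q) = j/Q (M(j, Q) = (2*j)/((2*Q)) = (2*j)*(1/(2*Q)) = j/Q)
U(W) = -10 + W (U(W) = W - 1*10 = W - 10 = -10 + W)
223*U(M(13, V(4))) = 223*(-10 + 13/(3 + 256*4)) = 223*(-10 + 13/(3 + 1024)) = 223*(-10 + 13/1027) = 223*(-10 + 13*(1/1027)) = 223*(-10 + 1/79) = 223*(-789/79) = -175947/79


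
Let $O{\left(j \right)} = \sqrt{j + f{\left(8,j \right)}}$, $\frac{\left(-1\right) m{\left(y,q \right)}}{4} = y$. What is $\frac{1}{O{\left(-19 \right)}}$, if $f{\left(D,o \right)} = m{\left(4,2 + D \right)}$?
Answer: $- \frac{i \sqrt{35}}{35} \approx - 0.16903 i$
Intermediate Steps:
$m{\left(y,q \right)} = - 4 y$
$f{\left(D,o \right)} = -16$ ($f{\left(D,o \right)} = \left(-4\right) 4 = -16$)
$O{\left(j \right)} = \sqrt{-16 + j}$ ($O{\left(j \right)} = \sqrt{j - 16} = \sqrt{-16 + j}$)
$\frac{1}{O{\left(-19 \right)}} = \frac{1}{\sqrt{-16 - 19}} = \frac{1}{\sqrt{-35}} = \frac{1}{i \sqrt{35}} = - \frac{i \sqrt{35}}{35}$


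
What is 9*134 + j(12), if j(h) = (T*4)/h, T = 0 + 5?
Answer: 3623/3 ≈ 1207.7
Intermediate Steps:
T = 5
j(h) = 20/h (j(h) = (5*4)/h = 20/h)
9*134 + j(12) = 9*134 + 20/12 = 1206 + 20*(1/12) = 1206 + 5/3 = 3623/3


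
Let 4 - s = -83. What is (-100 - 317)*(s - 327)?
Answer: 100080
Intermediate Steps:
s = 87 (s = 4 - 1*(-83) = 4 + 83 = 87)
(-100 - 317)*(s - 327) = (-100 - 317)*(87 - 327) = -417*(-240) = 100080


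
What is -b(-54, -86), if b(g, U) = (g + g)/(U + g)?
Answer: -27/35 ≈ -0.77143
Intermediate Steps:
b(g, U) = 2*g/(U + g) (b(g, U) = (2*g)/(U + g) = 2*g/(U + g))
-b(-54, -86) = -2*(-54)/(-86 - 54) = -2*(-54)/(-140) = -2*(-54)*(-1)/140 = -1*27/35 = -27/35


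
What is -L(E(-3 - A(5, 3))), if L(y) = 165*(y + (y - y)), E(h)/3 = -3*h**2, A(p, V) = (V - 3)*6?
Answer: 13365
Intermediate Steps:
A(p, V) = -18 + 6*V (A(p, V) = (-3 + V)*6 = -18 + 6*V)
E(h) = -9*h**2 (E(h) = 3*(-3*h**2) = -9*h**2)
L(y) = 165*y (L(y) = 165*(y + 0) = 165*y)
-L(E(-3 - A(5, 3))) = -165*(-9*(-3 - (-18 + 6*3))**2) = -165*(-9*(-3 - (-18 + 18))**2) = -165*(-9*(-3 - 1*0)**2) = -165*(-9*(-3 + 0)**2) = -165*(-9*(-3)**2) = -165*(-9*9) = -165*(-81) = -1*(-13365) = 13365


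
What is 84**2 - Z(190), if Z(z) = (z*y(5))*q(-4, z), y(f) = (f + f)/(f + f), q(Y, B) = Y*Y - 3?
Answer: 4586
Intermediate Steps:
q(Y, B) = -3 + Y**2 (q(Y, B) = Y**2 - 3 = -3 + Y**2)
y(f) = 1 (y(f) = (2*f)/((2*f)) = (2*f)*(1/(2*f)) = 1)
Z(z) = 13*z (Z(z) = (z*1)*(-3 + (-4)**2) = z*(-3 + 16) = z*13 = 13*z)
84**2 - Z(190) = 84**2 - 13*190 = 7056 - 1*2470 = 7056 - 2470 = 4586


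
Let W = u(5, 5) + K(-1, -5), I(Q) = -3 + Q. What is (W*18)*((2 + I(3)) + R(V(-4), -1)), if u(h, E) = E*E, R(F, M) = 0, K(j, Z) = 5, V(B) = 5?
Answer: 1080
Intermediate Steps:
u(h, E) = E²
W = 30 (W = 5² + 5 = 25 + 5 = 30)
(W*18)*((2 + I(3)) + R(V(-4), -1)) = (30*18)*((2 + (-3 + 3)) + 0) = 540*((2 + 0) + 0) = 540*(2 + 0) = 540*2 = 1080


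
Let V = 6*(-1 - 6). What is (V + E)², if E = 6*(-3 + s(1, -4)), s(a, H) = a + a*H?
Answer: 6084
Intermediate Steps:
V = -42 (V = 6*(-7) = -42)
s(a, H) = a + H*a
E = -36 (E = 6*(-3 + 1*(1 - 4)) = 6*(-3 + 1*(-3)) = 6*(-3 - 3) = 6*(-6) = -36)
(V + E)² = (-42 - 36)² = (-78)² = 6084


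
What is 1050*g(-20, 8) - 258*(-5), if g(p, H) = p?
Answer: -19710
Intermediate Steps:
1050*g(-20, 8) - 258*(-5) = 1050*(-20) - 258*(-5) = -21000 + 1290 = -19710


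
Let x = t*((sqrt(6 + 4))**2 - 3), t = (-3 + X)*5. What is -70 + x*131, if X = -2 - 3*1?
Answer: -36750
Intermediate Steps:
X = -5 (X = -2 - 3 = -5)
t = -40 (t = (-3 - 5)*5 = -8*5 = -40)
x = -280 (x = -40*((sqrt(6 + 4))**2 - 3) = -40*((sqrt(10))**2 - 3) = -40*(10 - 3) = -40*7 = -280)
-70 + x*131 = -70 - 280*131 = -70 - 36680 = -36750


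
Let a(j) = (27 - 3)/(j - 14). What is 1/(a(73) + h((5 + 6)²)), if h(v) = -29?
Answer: -59/1687 ≈ -0.034973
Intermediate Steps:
a(j) = 24/(-14 + j)
1/(a(73) + h((5 + 6)²)) = 1/(24/(-14 + 73) - 29) = 1/(24/59 - 29) = 1/(-1687/59) = -59/1687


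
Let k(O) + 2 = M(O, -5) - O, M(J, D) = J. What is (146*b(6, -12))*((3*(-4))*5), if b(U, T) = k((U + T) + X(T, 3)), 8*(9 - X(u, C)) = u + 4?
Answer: 17520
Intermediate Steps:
X(u, C) = 17/2 - u/8 (X(u, C) = 9 - (u + 4)/8 = 9 - (4 + u)/8 = 9 + (-1/2 - u/8) = 17/2 - u/8)
k(O) = -2 (k(O) = -2 + (O - O) = -2 + 0 = -2)
b(U, T) = -2
(146*b(6, -12))*((3*(-4))*5) = (146*(-2))*((3*(-4))*5) = -(-3504)*5 = -292*(-60) = 17520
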